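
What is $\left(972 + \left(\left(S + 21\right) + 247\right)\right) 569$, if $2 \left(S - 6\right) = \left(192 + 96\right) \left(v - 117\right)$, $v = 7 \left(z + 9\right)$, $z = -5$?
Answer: $-6583330$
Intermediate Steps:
$v = 28$ ($v = 7 \left(-5 + 9\right) = 7 \cdot 4 = 28$)
$S = -12810$ ($S = 6 + \frac{\left(192 + 96\right) \left(28 - 117\right)}{2} = 6 + \frac{288 \left(-89\right)}{2} = 6 + \frac{1}{2} \left(-25632\right) = 6 - 12816 = -12810$)
$\left(972 + \left(\left(S + 21\right) + 247\right)\right) 569 = \left(972 + \left(\left(-12810 + 21\right) + 247\right)\right) 569 = \left(972 + \left(-12789 + 247\right)\right) 569 = \left(972 - 12542\right) 569 = \left(-11570\right) 569 = -6583330$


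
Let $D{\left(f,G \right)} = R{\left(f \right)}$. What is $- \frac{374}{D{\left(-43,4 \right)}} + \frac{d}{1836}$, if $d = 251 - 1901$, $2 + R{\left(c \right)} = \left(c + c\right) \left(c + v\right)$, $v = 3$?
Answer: $- \frac{58883}{58446} \approx -1.0075$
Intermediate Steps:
$R{\left(c \right)} = -2 + 2 c \left(3 + c\right)$ ($R{\left(c \right)} = -2 + \left(c + c\right) \left(c + 3\right) = -2 + 2 c \left(3 + c\right)$)
$D{\left(f,G \right)} = -2 + 2 f^{2} + 6 f$
$d = -1650$
$- \frac{374}{D{\left(-43,4 \right)}} + \frac{d}{1836} = - \frac{374}{-2 + 2 \left(-43\right)^{2} + 6 \left(-43\right)} - \frac{1650}{1836} = - \frac{374}{-2 + 2 \cdot 1849 - 258} - \frac{275}{306} = - \frac{374}{-2 + 3698 - 258} - \frac{275}{306} = - \frac{374}{3438} - \frac{275}{306} = \left(-374\right) \frac{1}{3438} - \frac{275}{306} = - \frac{187}{1719} - \frac{275}{306} = - \frac{58883}{58446}$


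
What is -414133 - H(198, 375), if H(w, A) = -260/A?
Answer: -31059923/75 ≈ -4.1413e+5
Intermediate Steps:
-414133 - H(198, 375) = -414133 - (-260)/375 = -414133 - 1*(-52/75) = -414133 + 52/75 = -31059923/75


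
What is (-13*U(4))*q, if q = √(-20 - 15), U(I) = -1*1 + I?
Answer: -39*I*√35 ≈ -230.73*I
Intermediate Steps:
U(I) = -1 + I
q = I*√35 (q = √(-35) = I*√35 ≈ 5.9161*I)
(-13*U(4))*q = (-13*(-1 + 4))*(I*√35) = (-13*3)*(I*√35) = -39*I*√35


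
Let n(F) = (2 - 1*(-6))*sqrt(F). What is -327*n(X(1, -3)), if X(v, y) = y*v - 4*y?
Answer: -7848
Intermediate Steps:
X(v, y) = -4*y + v*y (X(v, y) = v*y - 4*y = -4*y + v*y)
n(F) = 8*sqrt(F) (n(F) = (2 + 6)*sqrt(F) = 8*sqrt(F))
-327*n(X(1, -3)) = -2616*sqrt(-3*(-4 + 1)) = -2616*sqrt(-3*(-3)) = -2616*sqrt(9) = -2616*3 = -327*24 = -7848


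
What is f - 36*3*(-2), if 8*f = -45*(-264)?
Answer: 1701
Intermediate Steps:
f = 1485 (f = (-45*(-264))/8 = (1/8)*11880 = 1485)
f - 36*3*(-2) = 1485 - 36*3*(-2) = 1485 - 108*(-2) = 1485 - 1*(-216) = 1485 + 216 = 1701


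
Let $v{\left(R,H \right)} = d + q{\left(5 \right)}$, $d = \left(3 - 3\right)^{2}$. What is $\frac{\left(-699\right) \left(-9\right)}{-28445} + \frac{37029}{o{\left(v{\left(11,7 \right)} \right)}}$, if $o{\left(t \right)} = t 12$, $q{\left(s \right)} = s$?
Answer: $\frac{70194163}{113780} \approx 616.93$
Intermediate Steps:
$d = 0$ ($d = 0^{2} = 0$)
$v{\left(R,H \right)} = 5$ ($v{\left(R,H \right)} = 0 + 5 = 5$)
$o{\left(t \right)} = 12 t$
$\frac{\left(-699\right) \left(-9\right)}{-28445} + \frac{37029}{o{\left(v{\left(11,7 \right)} \right)}} = \frac{\left(-699\right) \left(-9\right)}{-28445} + \frac{37029}{12 \cdot 5} = 6291 \left(- \frac{1}{28445}\right) + \frac{37029}{60} = - \frac{6291}{28445} + 37029 \cdot \frac{1}{60} = - \frac{6291}{28445} + \frac{12343}{20} = \frac{70194163}{113780}$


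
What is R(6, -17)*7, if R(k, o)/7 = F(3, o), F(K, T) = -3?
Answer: -147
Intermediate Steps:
R(k, o) = -21 (R(k, o) = 7*(-3) = -21)
R(6, -17)*7 = -21*7 = -147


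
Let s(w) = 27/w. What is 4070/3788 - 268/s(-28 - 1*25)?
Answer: 26957321/51138 ≈ 527.15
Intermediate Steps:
4070/3788 - 268/s(-28 - 1*25) = 4070/3788 - 268/(27/(-28 - 1*25)) = 4070*(1/3788) - 268/(27/(-28 - 25)) = 2035/1894 - 268/(27/(-53)) = 2035/1894 - 268/(27*(-1/53)) = 2035/1894 - 268/(-27/53) = 2035/1894 - 268*(-53/27) = 2035/1894 + 14204/27 = 26957321/51138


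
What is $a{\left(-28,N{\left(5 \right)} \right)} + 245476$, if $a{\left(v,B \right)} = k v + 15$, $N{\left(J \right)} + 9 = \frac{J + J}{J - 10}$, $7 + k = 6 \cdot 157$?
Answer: $219311$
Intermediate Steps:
$k = 935$ ($k = -7 + 6 \cdot 157 = -7 + 942 = 935$)
$N{\left(J \right)} = -9 + \frac{2 J}{-10 + J}$ ($N{\left(J \right)} = -9 + \frac{J + J}{J - 10} = -9 + \frac{2 J}{-10 + J}$)
$a{\left(v,B \right)} = 15 + 935 v$ ($a{\left(v,B \right)} = 935 v + 15 = 15 + 935 v$)
$a{\left(-28,N{\left(5 \right)} \right)} + 245476 = \left(15 + 935 \left(-28\right)\right) + 245476 = \left(15 - 26180\right) + 245476 = -26165 + 245476 = 219311$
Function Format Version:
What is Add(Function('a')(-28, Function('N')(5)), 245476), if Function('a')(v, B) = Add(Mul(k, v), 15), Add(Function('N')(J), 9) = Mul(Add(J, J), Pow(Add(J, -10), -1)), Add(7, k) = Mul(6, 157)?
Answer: 219311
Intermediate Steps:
k = 935 (k = Add(-7, Mul(6, 157)) = Add(-7, 942) = 935)
Function('N')(J) = Add(-9, Mul(2, J, Pow(Add(-10, J), -1))) (Function('N')(J) = Add(-9, Mul(Add(J, J), Pow(Add(J, -10), -1))) = Add(-9, Mul(Mul(2, J), Pow(Add(-10, J), -1))) = Add(-9, Mul(2, J, Pow(Add(-10, J), -1))))
Function('a')(v, B) = Add(15, Mul(935, v)) (Function('a')(v, B) = Add(Mul(935, v), 15) = Add(15, Mul(935, v)))
Add(Function('a')(-28, Function('N')(5)), 245476) = Add(Add(15, Mul(935, -28)), 245476) = Add(Add(15, -26180), 245476) = Add(-26165, 245476) = 219311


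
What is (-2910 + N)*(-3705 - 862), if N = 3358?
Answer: -2046016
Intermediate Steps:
(-2910 + N)*(-3705 - 862) = (-2910 + 3358)*(-3705 - 862) = 448*(-4567) = -2046016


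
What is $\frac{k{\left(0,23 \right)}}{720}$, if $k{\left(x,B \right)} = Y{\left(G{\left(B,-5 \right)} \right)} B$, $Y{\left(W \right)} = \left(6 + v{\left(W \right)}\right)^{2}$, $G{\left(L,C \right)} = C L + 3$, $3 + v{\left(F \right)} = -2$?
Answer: $\frac{23}{720} \approx 0.031944$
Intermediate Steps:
$v{\left(F \right)} = -5$ ($v{\left(F \right)} = -3 - 2 = -5$)
$G{\left(L,C \right)} = 3 + C L$
$Y{\left(W \right)} = 1$ ($Y{\left(W \right)} = \left(6 - 5\right)^{2} = 1^{2} = 1$)
$k{\left(x,B \right)} = B$ ($k{\left(x,B \right)} = 1 B = B$)
$\frac{k{\left(0,23 \right)}}{720} = \frac{23}{720}$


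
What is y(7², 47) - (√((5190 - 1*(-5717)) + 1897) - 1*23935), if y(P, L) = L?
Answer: 23982 - 2*√3201 ≈ 23869.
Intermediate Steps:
y(7², 47) - (√((5190 - 1*(-5717)) + 1897) - 1*23935) = 47 - (√((5190 - 1*(-5717)) + 1897) - 1*23935) = 47 - (√((5190 + 5717) + 1897) - 23935) = 47 - (√(10907 + 1897) - 23935) = 47 - (√12804 - 23935) = 47 - (2*√3201 - 23935) = 47 - (-23935 + 2*√3201) = 47 + (23935 - 2*√3201) = 23982 - 2*√3201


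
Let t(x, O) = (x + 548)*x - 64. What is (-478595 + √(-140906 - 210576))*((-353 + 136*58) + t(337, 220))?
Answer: -146314149020 + 305716*I*√351482 ≈ -1.4631e+11 + 1.8125e+8*I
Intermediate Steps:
t(x, O) = -64 + x*(548 + x) (t(x, O) = (548 + x)*x - 64 = x*(548 + x) - 64 = -64 + x*(548 + x))
(-478595 + √(-140906 - 210576))*((-353 + 136*58) + t(337, 220)) = (-478595 + √(-140906 - 210576))*((-353 + 136*58) + (-64 + 337² + 548*337)) = (-478595 + √(-351482))*((-353 + 7888) + (-64 + 113569 + 184676)) = (-478595 + I*√351482)*(7535 + 298181) = (-478595 + I*√351482)*305716 = -146314149020 + 305716*I*√351482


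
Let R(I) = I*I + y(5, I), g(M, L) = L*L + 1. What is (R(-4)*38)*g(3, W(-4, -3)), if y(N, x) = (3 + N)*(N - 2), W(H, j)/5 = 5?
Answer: 951520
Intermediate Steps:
W(H, j) = 25 (W(H, j) = 5*5 = 25)
g(M, L) = 1 + L² (g(M, L) = L² + 1 = 1 + L²)
y(N, x) = (-2 + N)*(3 + N) (y(N, x) = (3 + N)*(-2 + N) = (-2 + N)*(3 + N))
R(I) = 24 + I² (R(I) = I*I + (-6 + 5 + 5²) = I² + (-6 + 5 + 25) = I² + 24 = 24 + I²)
(R(-4)*38)*g(3, W(-4, -3)) = ((24 + (-4)²)*38)*(1 + 25²) = ((24 + 16)*38)*(1 + 625) = (40*38)*626 = 1520*626 = 951520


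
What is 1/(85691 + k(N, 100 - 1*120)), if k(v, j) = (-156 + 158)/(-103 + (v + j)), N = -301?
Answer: 212/18166491 ≈ 1.1670e-5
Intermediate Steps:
k(v, j) = 2/(-103 + j + v) (k(v, j) = 2/(-103 + (j + v)) = 2/(-103 + j + v))
1/(85691 + k(N, 100 - 1*120)) = 1/(85691 + 2/(-103 + (100 - 1*120) - 301)) = 1/(85691 + 2/(-103 + (100 - 120) - 301)) = 1/(85691 + 2/(-103 - 20 - 301)) = 1/(85691 + 2/(-424)) = 1/(85691 + 2*(-1/424)) = 1/(85691 - 1/212) = 1/(18166491/212) = 212/18166491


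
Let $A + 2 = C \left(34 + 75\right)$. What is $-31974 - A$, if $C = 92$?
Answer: $-42000$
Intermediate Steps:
$A = 10026$ ($A = -2 + 92 \left(34 + 75\right) = -2 + 92 \cdot 109 = -2 + 10028 = 10026$)
$-31974 - A = -31974 - 10026 = -42000$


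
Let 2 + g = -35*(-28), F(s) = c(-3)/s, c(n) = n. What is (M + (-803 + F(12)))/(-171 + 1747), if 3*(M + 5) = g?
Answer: -1929/6304 ≈ -0.30600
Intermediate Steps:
F(s) = -3/s
g = 978 (g = -2 - 35*(-28) = -2 + 980 = 978)
M = 321 (M = -5 + (⅓)*978 = -5 + 326 = 321)
(M + (-803 + F(12)))/(-171 + 1747) = (321 + (-803 - 3/12))/(-171 + 1747) = (321 + (-803 - 3*1/12))/1576 = (321 + (-803 - ¼))*(1/1576) = (321 - 3213/4)*(1/1576) = -1929/4*1/1576 = -1929/6304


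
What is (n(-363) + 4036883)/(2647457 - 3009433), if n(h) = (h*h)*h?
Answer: 5474408/45247 ≈ 120.99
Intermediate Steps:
n(h) = h³ (n(h) = h²*h = h³)
(n(-363) + 4036883)/(2647457 - 3009433) = ((-363)³ + 4036883)/(2647457 - 3009433) = (-47832147 + 4036883)/(-361976) = -43795264*(-1/361976) = 5474408/45247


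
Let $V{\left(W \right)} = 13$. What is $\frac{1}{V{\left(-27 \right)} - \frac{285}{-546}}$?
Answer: $\frac{182}{2461} \approx 0.073954$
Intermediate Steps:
$\frac{1}{V{\left(-27 \right)} - \frac{285}{-546}} = \frac{1}{13 - \frac{285}{-546}} = \frac{1}{13 - - \frac{95}{182}} = \frac{1}{13 + \frac{95}{182}} = \frac{1}{\frac{2461}{182}} = \frac{182}{2461}$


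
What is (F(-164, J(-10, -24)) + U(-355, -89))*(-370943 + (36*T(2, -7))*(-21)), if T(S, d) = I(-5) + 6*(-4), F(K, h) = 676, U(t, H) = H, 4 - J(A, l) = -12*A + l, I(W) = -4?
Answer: -205317925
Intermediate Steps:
J(A, l) = 4 - l + 12*A (J(A, l) = 4 - (-12*A + l) = 4 - (l - 12*A) = 4 + (-l + 12*A) = 4 - l + 12*A)
T(S, d) = -28 (T(S, d) = -4 + 6*(-4) = -4 - 24 = -28)
(F(-164, J(-10, -24)) + U(-355, -89))*(-370943 + (36*T(2, -7))*(-21)) = (676 - 89)*(-370943 + (36*(-28))*(-21)) = 587*(-370943 - 1008*(-21)) = 587*(-370943 + 21168) = 587*(-349775) = -205317925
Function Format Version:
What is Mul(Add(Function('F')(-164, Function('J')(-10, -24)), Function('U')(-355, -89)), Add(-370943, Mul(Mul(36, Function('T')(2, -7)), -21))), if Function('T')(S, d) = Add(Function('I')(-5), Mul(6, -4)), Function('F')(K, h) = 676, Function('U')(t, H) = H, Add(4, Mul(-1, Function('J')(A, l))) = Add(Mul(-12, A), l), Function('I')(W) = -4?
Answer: -205317925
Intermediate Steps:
Function('J')(A, l) = Add(4, Mul(-1, l), Mul(12, A)) (Function('J')(A, l) = Add(4, Mul(-1, Add(Mul(-12, A), l))) = Add(4, Mul(-1, Add(l, Mul(-12, A)))) = Add(4, Add(Mul(-1, l), Mul(12, A))) = Add(4, Mul(-1, l), Mul(12, A)))
Function('T')(S, d) = -28 (Function('T')(S, d) = Add(-4, Mul(6, -4)) = Add(-4, -24) = -28)
Mul(Add(Function('F')(-164, Function('J')(-10, -24)), Function('U')(-355, -89)), Add(-370943, Mul(Mul(36, Function('T')(2, -7)), -21))) = Mul(Add(676, -89), Add(-370943, Mul(Mul(36, -28), -21))) = Mul(587, Add(-370943, Mul(-1008, -21))) = Mul(587, Add(-370943, 21168)) = Mul(587, -349775) = -205317925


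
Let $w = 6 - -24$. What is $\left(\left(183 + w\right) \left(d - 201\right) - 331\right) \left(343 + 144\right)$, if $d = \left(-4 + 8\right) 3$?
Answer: $-19766356$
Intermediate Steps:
$d = 12$ ($d = 4 \cdot 3 = 12$)
$w = 30$ ($w = 6 + 24 = 30$)
$\left(\left(183 + w\right) \left(d - 201\right) - 331\right) \left(343 + 144\right) = \left(\left(183 + 30\right) \left(12 - 201\right) - 331\right) \left(343 + 144\right) = \left(213 \left(-189\right) - 331\right) 487 = \left(-40257 - 331\right) 487 = \left(-40588\right) 487 = -19766356$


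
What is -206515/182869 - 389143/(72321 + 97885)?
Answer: -106312283357/31125401014 ≈ -3.4156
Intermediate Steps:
-206515/182869 - 389143/(72321 + 97885) = -206515*1/182869 - 389143/170206 = -206515/182869 - 389143/170206 = -106312283357/31125401014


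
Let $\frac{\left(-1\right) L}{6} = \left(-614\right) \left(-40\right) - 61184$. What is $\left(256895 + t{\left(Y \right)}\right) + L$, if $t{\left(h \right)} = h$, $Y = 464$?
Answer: $477103$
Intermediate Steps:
$L = 219744$ ($L = - 6 \left(\left(-614\right) \left(-40\right) - 61184\right) = - 6 \left(24560 - 61184\right) = \left(-6\right) \left(-36624\right) = 219744$)
$\left(256895 + t{\left(Y \right)}\right) + L = \left(256895 + 464\right) + 219744 = 257359 + 219744 = 477103$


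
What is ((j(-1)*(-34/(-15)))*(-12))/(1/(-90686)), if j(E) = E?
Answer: -12333296/5 ≈ -2.4667e+6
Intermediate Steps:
((j(-1)*(-34/(-15)))*(-12))/(1/(-90686)) = (-(-34)/(-15)*(-12))/(1/(-90686)) = (-(-34)*(-1)/15*(-12))/(-1/90686) = (-1*34/15*(-12))*(-90686) = -34/15*(-12)*(-90686) = (136/5)*(-90686) = -12333296/5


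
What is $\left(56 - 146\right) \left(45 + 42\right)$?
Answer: $-7830$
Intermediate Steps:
$\left(56 - 146\right) \left(45 + 42\right) = \left(-90\right) 87 = -7830$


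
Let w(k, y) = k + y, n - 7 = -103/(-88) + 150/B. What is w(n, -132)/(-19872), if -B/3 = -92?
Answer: 83177/13406976 ≈ 0.0062040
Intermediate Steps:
B = 276 (B = -3*(-92) = 276)
n = 17637/2024 (n = 7 + (-103/(-88) + 150/276) = 7 + (-103*(-1/88) + 150*(1/276)) = 7 + (103/88 + 25/46) = 7 + 3469/2024 = 17637/2024 ≈ 8.7139)
w(n, -132)/(-19872) = (17637/2024 - 132)/(-19872) = -249531/2024*(-1/19872) = 83177/13406976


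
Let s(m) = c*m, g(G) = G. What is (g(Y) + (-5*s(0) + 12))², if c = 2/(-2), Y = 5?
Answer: 289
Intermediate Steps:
c = -1 (c = 2*(-½) = -1)
s(m) = -m
(g(Y) + (-5*s(0) + 12))² = (5 + (-(-5)*0 + 12))² = (5 + (-5*0 + 12))² = (5 + (0 + 12))² = (5 + 12)² = 17² = 289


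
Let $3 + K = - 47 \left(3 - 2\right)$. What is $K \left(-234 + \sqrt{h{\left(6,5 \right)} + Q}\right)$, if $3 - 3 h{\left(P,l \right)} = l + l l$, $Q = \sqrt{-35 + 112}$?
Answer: $11700 - 50 \sqrt{-9 + \sqrt{77}} \approx 11700.0 - 23.719 i$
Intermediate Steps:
$K = -50$ ($K = -3 - 47 \left(3 - 2\right) = -3 - 47 = -50$)
$Q = \sqrt{77} \approx 8.775$
$h{\left(P,l \right)} = 1 - \frac{l}{3} - \frac{l^{2}}{3}$ ($h{\left(P,l \right)} = 1 - \frac{l + l l}{3} = 1 - \frac{l + l^{2}}{3} = 1 - \left(\frac{l}{3} + \frac{l^{2}}{3}\right) = 1 - \frac{l}{3} - \frac{l^{2}}{3}$)
$K \left(-234 + \sqrt{h{\left(6,5 \right)} + Q}\right) = - 50 \left(-234 + \sqrt{\left(1 - \frac{5}{3} - \frac{5^{2}}{3}\right) + \sqrt{77}}\right) = - 50 \left(-234 + \sqrt{\left(1 - \frac{5}{3} - \frac{25}{3}\right) + \sqrt{77}}\right) = - 50 \left(-234 + \sqrt{-9 + \sqrt{77}}\right) = 11700 - 50 \sqrt{-9 + \sqrt{77}}$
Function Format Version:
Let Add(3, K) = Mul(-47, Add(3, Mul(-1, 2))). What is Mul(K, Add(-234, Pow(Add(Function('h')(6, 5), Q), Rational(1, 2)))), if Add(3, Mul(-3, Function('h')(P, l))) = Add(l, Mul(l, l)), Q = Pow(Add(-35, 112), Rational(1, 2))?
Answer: Add(11700, Mul(-50, Pow(Add(-9, Pow(77, Rational(1, 2))), Rational(1, 2)))) ≈ Add(11700., Mul(-23.719, I))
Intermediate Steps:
K = -50 (K = Add(-3, Mul(-47, Add(3, Mul(-1, 2)))) = Add(-3, Mul(-47, Add(3, -2))) = Add(-3, Mul(-47, 1)) = Add(-3, -47) = -50)
Q = Pow(77, Rational(1, 2)) ≈ 8.7750
Function('h')(P, l) = Add(1, Mul(Rational(-1, 3), l), Mul(Rational(-1, 3), Pow(l, 2))) (Function('h')(P, l) = Add(1, Mul(Rational(-1, 3), Add(l, Mul(l, l)))) = Add(1, Mul(Rational(-1, 3), Add(l, Pow(l, 2)))) = Add(1, Add(Mul(Rational(-1, 3), l), Mul(Rational(-1, 3), Pow(l, 2)))) = Add(1, Mul(Rational(-1, 3), l), Mul(Rational(-1, 3), Pow(l, 2))))
Mul(K, Add(-234, Pow(Add(Function('h')(6, 5), Q), Rational(1, 2)))) = Mul(-50, Add(-234, Pow(Add(Add(1, Mul(Rational(-1, 3), 5), Mul(Rational(-1, 3), Pow(5, 2))), Pow(77, Rational(1, 2))), Rational(1, 2)))) = Mul(-50, Add(-234, Pow(Add(Add(1, Rational(-5, 3), Mul(Rational(-1, 3), 25)), Pow(77, Rational(1, 2))), Rational(1, 2)))) = Mul(-50, Add(-234, Pow(Add(Add(1, Rational(-5, 3), Rational(-25, 3)), Pow(77, Rational(1, 2))), Rational(1, 2)))) = Mul(-50, Add(-234, Pow(Add(-9, Pow(77, Rational(1, 2))), Rational(1, 2)))) = Add(11700, Mul(-50, Pow(Add(-9, Pow(77, Rational(1, 2))), Rational(1, 2))))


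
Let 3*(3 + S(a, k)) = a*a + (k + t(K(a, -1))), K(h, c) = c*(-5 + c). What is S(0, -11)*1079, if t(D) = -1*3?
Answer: -24817/3 ≈ -8272.3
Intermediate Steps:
t(D) = -3
S(a, k) = -4 + k/3 + a**2/3 (S(a, k) = -3 + (a*a + (k - 3))/3 = -3 + (a**2 + (-3 + k))/3 = -3 + (-3 + k + a**2)/3 = -3 + (-1 + k/3 + a**2/3) = -4 + k/3 + a**2/3)
S(0, -11)*1079 = (-4 + (1/3)*(-11) + (1/3)*0**2)*1079 = (-4 - 11/3 + (1/3)*0)*1079 = (-4 - 11/3 + 0)*1079 = -23/3*1079 = -24817/3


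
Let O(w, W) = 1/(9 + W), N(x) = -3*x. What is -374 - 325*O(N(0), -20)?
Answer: -3789/11 ≈ -344.45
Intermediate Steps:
-374 - 325*O(N(0), -20) = -374 - 325/(9 - 20) = -374 - 325/(-11) = -374 - 325*(-1/11) = -374 + 325/11 = -3789/11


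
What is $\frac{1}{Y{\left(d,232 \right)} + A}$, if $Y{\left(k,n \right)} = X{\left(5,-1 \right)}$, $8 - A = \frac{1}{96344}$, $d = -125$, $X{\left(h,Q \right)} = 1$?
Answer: $\frac{96344}{867095} \approx 0.11111$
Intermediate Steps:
$A = \frac{770751}{96344}$ ($A = 8 - \frac{1}{96344} = \frac{770751}{96344} \approx 8.0$)
$Y{\left(k,n \right)} = 1$
$\frac{1}{Y{\left(d,232 \right)} + A} = \frac{1}{1 + \frac{770751}{96344}} = \frac{1}{\frac{867095}{96344}} = \frac{96344}{867095}$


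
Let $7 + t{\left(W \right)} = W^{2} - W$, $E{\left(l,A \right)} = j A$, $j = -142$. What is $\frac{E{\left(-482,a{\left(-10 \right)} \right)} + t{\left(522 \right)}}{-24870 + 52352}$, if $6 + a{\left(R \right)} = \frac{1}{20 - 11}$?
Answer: $\frac{2455121}{247338} \approx 9.9262$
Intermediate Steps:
$a{\left(R \right)} = - \frac{53}{9}$ ($a{\left(R \right)} = -6 + \frac{1}{20 - 11} = -6 + \frac{1}{9} = - \frac{53}{9}$)
$E{\left(l,A \right)} = - 142 A$
$t{\left(W \right)} = -7 + W^{2} - W$ ($t{\left(W \right)} = -7 + \left(W^{2} - W\right) = -7 + W^{2} - W$)
$\frac{E{\left(-482,a{\left(-10 \right)} \right)} + t{\left(522 \right)}}{-24870 + 52352} = \frac{\left(-142\right) \left(- \frac{53}{9}\right) - \left(529 - 272484\right)}{-24870 + 52352} = \frac{\frac{7526}{9} - -271955}{27482} = \left(\frac{7526}{9} + 271955\right) \frac{1}{27482} = \frac{2455121}{9} \cdot \frac{1}{27482} = \frac{2455121}{247338}$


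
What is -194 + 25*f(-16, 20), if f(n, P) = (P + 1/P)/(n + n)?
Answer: -26837/128 ≈ -209.66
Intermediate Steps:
f(n, P) = (P + 1/P)/(2*n) (f(n, P) = (P + 1/P)/((2*n)) = (P + 1/P)*(1/(2*n)) = (P + 1/P)/(2*n))
-194 + 25*f(-16, 20) = -194 + 25*((1/2)*(1 + 20**2)/(20*(-16))) = -194 + 25*((1/2)*(1/20)*(-1/16)*(1 + 400)) = -194 + 25*((1/2)*(1/20)*(-1/16)*401) = -194 + 25*(-401/640) = -194 - 2005/128 = -26837/128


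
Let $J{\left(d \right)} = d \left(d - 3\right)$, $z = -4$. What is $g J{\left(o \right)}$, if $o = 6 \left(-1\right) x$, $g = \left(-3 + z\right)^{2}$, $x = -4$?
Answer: $24696$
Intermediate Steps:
$g = 49$ ($g = \left(-3 - 4\right)^{2} = \left(-7\right)^{2} = 49$)
$o = 24$ ($o = 6 \left(-1\right) \left(-4\right) = \left(-6\right) \left(-4\right) = 24$)
$J{\left(d \right)} = d \left(-3 + d\right)$
$g J{\left(o \right)} = 49 \cdot 24 \left(-3 + 24\right) = 49 \cdot 24 \cdot 21 = 49 \cdot 504 = 24696$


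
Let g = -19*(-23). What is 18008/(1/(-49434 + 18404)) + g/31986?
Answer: -17873400644203/31986 ≈ -5.5879e+8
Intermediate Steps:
g = 437
18008/(1/(-49434 + 18404)) + g/31986 = 18008/(1/(-49434 + 18404)) + 437/31986 = 18008/(1/(-31030)) + 437*(1/31986) = 18008/(-1/31030) + 437/31986 = 18008*(-31030) + 437/31986 = -558788240 + 437/31986 = -17873400644203/31986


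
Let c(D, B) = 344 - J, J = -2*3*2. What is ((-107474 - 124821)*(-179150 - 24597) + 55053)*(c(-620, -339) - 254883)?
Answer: -12046626589920286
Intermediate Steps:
J = -12 (J = -6*2 = -12)
c(D, B) = 356 (c(D, B) = 344 - 1*(-12) = 344 + 12 = 356)
((-107474 - 124821)*(-179150 - 24597) + 55053)*(c(-620, -339) - 254883) = ((-107474 - 124821)*(-179150 - 24597) + 55053)*(356 - 254883) = (-232295*(-203747) + 55053)*(-254527) = (47329409365 + 55053)*(-254527) = 47329464418*(-254527) = -12046626589920286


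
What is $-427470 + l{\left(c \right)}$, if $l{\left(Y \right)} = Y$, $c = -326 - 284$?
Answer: $-428080$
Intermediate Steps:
$c = -610$
$-427470 + l{\left(c \right)} = -427470 - 610 = -428080$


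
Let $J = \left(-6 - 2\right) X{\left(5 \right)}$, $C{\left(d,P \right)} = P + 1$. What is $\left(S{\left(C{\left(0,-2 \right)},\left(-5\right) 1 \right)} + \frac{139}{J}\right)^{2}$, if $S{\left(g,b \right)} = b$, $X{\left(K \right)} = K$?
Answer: $\frac{114921}{1600} \approx 71.826$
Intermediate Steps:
$C{\left(d,P \right)} = 1 + P$
$J = -40$ ($J = \left(-6 - 2\right) 5 = \left(-8\right) 5 = -40$)
$\left(S{\left(C{\left(0,-2 \right)},\left(-5\right) 1 \right)} + \frac{139}{J}\right)^{2} = \left(\left(-5\right) 1 + \frac{139}{-40}\right)^{2} = \left(-5 + 139 \left(- \frac{1}{40}\right)\right)^{2} = \left(-5 - \frac{139}{40}\right)^{2} = \left(- \frac{339}{40}\right)^{2} = \frac{114921}{1600}$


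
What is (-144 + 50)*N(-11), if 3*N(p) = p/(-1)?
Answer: -1034/3 ≈ -344.67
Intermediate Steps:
N(p) = -p/3 (N(p) = (p/(-1))/3 = (p*(-1))/3 = (-p)/3 = -p/3)
(-144 + 50)*N(-11) = (-144 + 50)*(-1/3*(-11)) = -94*11/3 = -1034/3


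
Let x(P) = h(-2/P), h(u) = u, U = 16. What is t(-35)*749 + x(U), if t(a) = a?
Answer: -209721/8 ≈ -26215.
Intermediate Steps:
x(P) = -2/P
t(-35)*749 + x(U) = -35*749 - 2/16 = -26215 - 2*1/16 = -26215 - ⅛ = -209721/8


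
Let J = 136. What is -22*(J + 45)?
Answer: -3982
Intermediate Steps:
-22*(J + 45) = -22*(136 + 45) = -22*181 = -3982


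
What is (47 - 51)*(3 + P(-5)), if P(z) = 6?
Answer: -36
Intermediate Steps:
(47 - 51)*(3 + P(-5)) = (47 - 51)*(3 + 6) = -4*9 = -36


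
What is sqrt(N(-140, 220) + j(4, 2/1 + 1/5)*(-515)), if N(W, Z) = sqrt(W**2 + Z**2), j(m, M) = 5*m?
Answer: 2*sqrt(-2575 + 5*sqrt(170)) ≈ 100.2*I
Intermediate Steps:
sqrt(N(-140, 220) + j(4, 2/1 + 1/5)*(-515)) = sqrt(sqrt((-140)**2 + 220**2) + (5*4)*(-515)) = sqrt(sqrt(19600 + 48400) + 20*(-515)) = sqrt(sqrt(68000) - 10300) = sqrt(20*sqrt(170) - 10300) = sqrt(-10300 + 20*sqrt(170))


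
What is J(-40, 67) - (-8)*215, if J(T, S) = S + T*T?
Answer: 3387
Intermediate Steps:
J(T, S) = S + T**2
J(-40, 67) - (-8)*215 = (67 + (-40)**2) - (-8)*215 = (67 + 1600) - 1*(-1720) = 1667 + 1720 = 3387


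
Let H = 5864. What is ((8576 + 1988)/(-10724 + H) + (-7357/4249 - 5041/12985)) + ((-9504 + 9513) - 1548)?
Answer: -591174098800/383060097 ≈ -1543.3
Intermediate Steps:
((8576 + 1988)/(-10724 + H) + (-7357/4249 - 5041/12985)) + ((-9504 + 9513) - 1548) = ((8576 + 1988)/(-10724 + 5864) + (-7357/4249 - 5041/12985)) + ((-9504 + 9513) - 1548) = (10564/(-4860) + (-7357*1/4249 - 5041*1/12985)) + (9 - 1548) = (10564*(-1/4860) + (-1051/607 - 5041/12985)) - 1539 = (-2641/1215 - 16707122/7881895) - 1539 = -1644609517/383060097 - 1539 = -591174098800/383060097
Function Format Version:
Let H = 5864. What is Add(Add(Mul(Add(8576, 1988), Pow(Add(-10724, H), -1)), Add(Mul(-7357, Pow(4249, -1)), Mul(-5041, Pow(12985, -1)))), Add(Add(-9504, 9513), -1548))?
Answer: Rational(-591174098800, 383060097) ≈ -1543.3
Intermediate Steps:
Add(Add(Mul(Add(8576, 1988), Pow(Add(-10724, H), -1)), Add(Mul(-7357, Pow(4249, -1)), Mul(-5041, Pow(12985, -1)))), Add(Add(-9504, 9513), -1548)) = Add(Add(Mul(Add(8576, 1988), Pow(Add(-10724, 5864), -1)), Add(Mul(-7357, Pow(4249, -1)), Mul(-5041, Pow(12985, -1)))), Add(Add(-9504, 9513), -1548)) = Add(Add(Mul(10564, Pow(-4860, -1)), Add(Mul(-7357, Rational(1, 4249)), Mul(-5041, Rational(1, 12985)))), Add(9, -1548)) = Add(Add(Mul(10564, Rational(-1, 4860)), Add(Rational(-1051, 607), Rational(-5041, 12985))), -1539) = Add(Add(Rational(-2641, 1215), Rational(-16707122, 7881895)), -1539) = Add(Rational(-1644609517, 383060097), -1539) = Rational(-591174098800, 383060097)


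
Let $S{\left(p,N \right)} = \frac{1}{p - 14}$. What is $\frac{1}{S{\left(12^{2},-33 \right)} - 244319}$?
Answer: $- \frac{130}{31761469} \approx -4.093 \cdot 10^{-6}$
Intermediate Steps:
$S{\left(p,N \right)} = \frac{1}{-14 + p}$
$\frac{1}{S{\left(12^{2},-33 \right)} - 244319} = \frac{1}{\frac{1}{-14 + 12^{2}} - 244319} = \frac{1}{\frac{1}{-14 + 144} - 244319} = \frac{1}{\frac{1}{130} - 244319} = \frac{1}{- \frac{31761469}{130}} = - \frac{130}{31761469}$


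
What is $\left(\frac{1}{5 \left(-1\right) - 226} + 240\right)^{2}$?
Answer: $\frac{3073482721}{53361} \approx 57598.0$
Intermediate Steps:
$\left(\frac{1}{5 \left(-1\right) - 226} + 240\right)^{2} = \left(\frac{1}{-5 - 226} + 240\right)^{2} = \left(\frac{1}{-231} + 240\right)^{2} = \left(- \frac{1}{231} + 240\right)^{2} = \left(\frac{55439}{231}\right)^{2} = \frac{3073482721}{53361}$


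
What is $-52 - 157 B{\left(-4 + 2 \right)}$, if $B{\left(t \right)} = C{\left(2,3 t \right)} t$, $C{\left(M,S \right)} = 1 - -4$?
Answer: $1518$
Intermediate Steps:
$C{\left(M,S \right)} = 5$ ($C{\left(M,S \right)} = 1 + 4 = 5$)
$B{\left(t \right)} = 5 t$
$-52 - 157 B{\left(-4 + 2 \right)} = -52 - 157 \cdot 5 \left(-4 + 2\right) = -52 - 157 \cdot 5 \left(-2\right) = -52 - -1570 = -52 + 1570 = 1518$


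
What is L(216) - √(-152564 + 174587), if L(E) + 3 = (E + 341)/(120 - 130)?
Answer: -587/10 - 3*√2447 ≈ -207.10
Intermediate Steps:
L(E) = -371/10 - E/10 (L(E) = -3 + (E + 341)/(120 - 130) = -3 + (341 + E)/(-10) = -3 + (341 + E)*(-⅒) = -3 + (-341/10 - E/10) = -371/10 - E/10)
L(216) - √(-152564 + 174587) = (-371/10 - ⅒*216) - √(-152564 + 174587) = (-371/10 - 108/5) - √22023 = -587/10 - 3*√2447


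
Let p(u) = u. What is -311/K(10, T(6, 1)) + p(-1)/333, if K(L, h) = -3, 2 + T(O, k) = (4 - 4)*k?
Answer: 34520/333 ≈ 103.66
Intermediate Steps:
T(O, k) = -2 (T(O, k) = -2 + (4 - 4)*k = -2 + 0*k = -2 + 0 = -2)
-311/K(10, T(6, 1)) + p(-1)/333 = -311/(-3) - 1/333 = -311*(-1/3) - 1*1/333 = 311/3 - 1/333 = 34520/333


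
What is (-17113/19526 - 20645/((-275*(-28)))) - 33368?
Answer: -501742035797/15035020 ≈ -33372.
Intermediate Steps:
(-17113/19526 - 20645/((-275*(-28)))) - 33368 = (-17113*1/19526 - 20645/7700) - 33368 = (-17113/19526 - 20645*1/7700) - 33368 = (-17113/19526 - 4129/1540) - 33368 = -53488437/15035020 - 33368 = -501742035797/15035020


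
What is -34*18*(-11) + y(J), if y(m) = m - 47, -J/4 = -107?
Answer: 7113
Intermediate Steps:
J = 428 (J = -4*(-107) = 428)
y(m) = -47 + m
-34*18*(-11) + y(J) = -34*18*(-11) + (-47 + 428) = -612*(-11) + 381 = 6732 + 381 = 7113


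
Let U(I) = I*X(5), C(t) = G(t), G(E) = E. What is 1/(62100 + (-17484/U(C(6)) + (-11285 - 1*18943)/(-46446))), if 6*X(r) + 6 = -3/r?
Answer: 85151/5513505258 ≈ 1.5444e-5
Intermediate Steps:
X(r) = -1 - 1/(2*r) (X(r) = -1 + (-3/r)/6 = -1 - 1/(2*r))
C(t) = t
U(I) = -11*I/10 (U(I) = I*((-1/2 - 1*5)/5) = I*((-1/2 - 5)/5) = I*((1/5)*(-11/2)) = I*(-11/10) = -11*I/10)
1/(62100 + (-17484/U(C(6)) + (-11285 - 1*18943)/(-46446))) = 1/(62100 + (-17484/((-11/10*6)) + (-11285 - 1*18943)/(-46446))) = 1/(62100 + (-17484/(-33/5) + (-11285 - 18943)*(-1/46446))) = 1/(62100 + (-17484*(-5/33) - 30228*(-1/46446))) = 1/(62100 + (29140/11 + 5038/7741)) = 1/(62100 + 225628158/85151) = 1/(5513505258/85151) = 85151/5513505258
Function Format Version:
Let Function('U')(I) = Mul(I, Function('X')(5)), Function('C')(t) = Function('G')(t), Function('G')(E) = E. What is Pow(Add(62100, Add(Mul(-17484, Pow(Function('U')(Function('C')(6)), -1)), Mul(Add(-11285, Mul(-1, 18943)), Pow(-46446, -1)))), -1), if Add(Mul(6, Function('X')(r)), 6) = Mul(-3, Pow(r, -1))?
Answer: Rational(85151, 5513505258) ≈ 1.5444e-5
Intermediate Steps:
Function('X')(r) = Add(-1, Mul(Rational(-1, 2), Pow(r, -1))) (Function('X')(r) = Add(-1, Mul(Rational(1, 6), Mul(-3, Pow(r, -1)))) = Add(-1, Mul(Rational(-1, 2), Pow(r, -1))))
Function('C')(t) = t
Function('U')(I) = Mul(Rational(-11, 10), I) (Function('U')(I) = Mul(I, Mul(Pow(5, -1), Add(Rational(-1, 2), Mul(-1, 5)))) = Mul(I, Mul(Rational(1, 5), Add(Rational(-1, 2), -5))) = Mul(I, Mul(Rational(1, 5), Rational(-11, 2))) = Mul(I, Rational(-11, 10)) = Mul(Rational(-11, 10), I))
Pow(Add(62100, Add(Mul(-17484, Pow(Function('U')(Function('C')(6)), -1)), Mul(Add(-11285, Mul(-1, 18943)), Pow(-46446, -1)))), -1) = Pow(Add(62100, Add(Mul(-17484, Pow(Mul(Rational(-11, 10), 6), -1)), Mul(Add(-11285, Mul(-1, 18943)), Pow(-46446, -1)))), -1) = Pow(Add(62100, Add(Mul(-17484, Pow(Rational(-33, 5), -1)), Mul(Add(-11285, -18943), Rational(-1, 46446)))), -1) = Pow(Add(62100, Add(Mul(-17484, Rational(-5, 33)), Mul(-30228, Rational(-1, 46446)))), -1) = Pow(Add(62100, Add(Rational(29140, 11), Rational(5038, 7741))), -1) = Pow(Add(62100, Rational(225628158, 85151)), -1) = Pow(Rational(5513505258, 85151), -1) = Rational(85151, 5513505258)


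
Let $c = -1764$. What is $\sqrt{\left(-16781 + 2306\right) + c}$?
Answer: $i \sqrt{16239} \approx 127.43 i$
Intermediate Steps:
$\sqrt{\left(-16781 + 2306\right) + c} = \sqrt{\left(-16781 + 2306\right) - 1764} = \sqrt{-14475 - 1764} = \sqrt{-16239} = i \sqrt{16239}$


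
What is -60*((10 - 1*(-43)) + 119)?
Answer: -10320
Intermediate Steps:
-60*((10 - 1*(-43)) + 119) = -60*((10 + 43) + 119) = -60*(53 + 119) = -60*172 = -10320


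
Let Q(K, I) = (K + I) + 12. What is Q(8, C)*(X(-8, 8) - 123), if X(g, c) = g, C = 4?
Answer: -3144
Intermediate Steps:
Q(K, I) = 12 + I + K (Q(K, I) = (I + K) + 12 = 12 + I + K)
Q(8, C)*(X(-8, 8) - 123) = (12 + 4 + 8)*(-8 - 123) = 24*(-131) = -3144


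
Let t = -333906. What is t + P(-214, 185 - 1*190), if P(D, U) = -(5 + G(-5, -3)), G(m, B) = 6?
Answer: -333917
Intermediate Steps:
P(D, U) = -11 (P(D, U) = -(5 + 6) = -1*11 = -11)
t + P(-214, 185 - 1*190) = -333906 - 11 = -333917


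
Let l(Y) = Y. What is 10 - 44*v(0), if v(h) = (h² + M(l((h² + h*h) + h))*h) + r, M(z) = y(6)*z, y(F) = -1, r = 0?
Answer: 10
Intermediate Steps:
M(z) = -z
v(h) = h² + h*(-h - 2*h²) (v(h) = (h² + (-((h² + h*h) + h))*h) + 0 = (h² + (-((h² + h²) + h))*h) + 0 = (h² + (-(2*h² + h))*h) + 0 = (h² + (-(h + 2*h²))*h) + 0 = (h² + (-h - 2*h²)*h) + 0 = (h² + h*(-h - 2*h²)) + 0 = h² + h*(-h - 2*h²))
10 - 44*v(0) = 10 - (-88)*0³ = 10 - (-88)*0 = 10 - 44*0 = 10 + 0 = 10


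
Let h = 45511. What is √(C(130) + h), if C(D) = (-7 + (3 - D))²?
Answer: √63467 ≈ 251.93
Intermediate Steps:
C(D) = (-4 - D)²
√(C(130) + h) = √((4 + 130)² + 45511) = √(134² + 45511) = √(17956 + 45511) = √63467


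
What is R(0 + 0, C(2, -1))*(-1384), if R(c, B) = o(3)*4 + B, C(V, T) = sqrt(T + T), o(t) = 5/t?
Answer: -27680/3 - 1384*I*sqrt(2) ≈ -9226.7 - 1957.3*I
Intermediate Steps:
C(V, T) = sqrt(2)*sqrt(T) (C(V, T) = sqrt(2*T) = sqrt(2)*sqrt(T))
R(c, B) = 20/3 + B (R(c, B) = (5/3)*4 + B = 20/3 + B)
R(0 + 0, C(2, -1))*(-1384) = (20/3 + sqrt(2)*sqrt(-1))*(-1384) = (20/3 + sqrt(2)*I)*(-1384) = (20/3 + I*sqrt(2))*(-1384) = -27680/3 - 1384*I*sqrt(2)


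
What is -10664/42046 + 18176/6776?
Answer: 43248052/17806481 ≈ 2.4288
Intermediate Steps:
-10664/42046 + 18176/6776 = -10664*1/42046 + 18176*(1/6776) = -5332/21023 + 2272/847 = 43248052/17806481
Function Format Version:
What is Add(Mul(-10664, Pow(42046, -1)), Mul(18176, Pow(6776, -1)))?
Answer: Rational(43248052, 17806481) ≈ 2.4288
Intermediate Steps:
Add(Mul(-10664, Pow(42046, -1)), Mul(18176, Pow(6776, -1))) = Add(Mul(-10664, Rational(1, 42046)), Mul(18176, Rational(1, 6776))) = Add(Rational(-5332, 21023), Rational(2272, 847)) = Rational(43248052, 17806481)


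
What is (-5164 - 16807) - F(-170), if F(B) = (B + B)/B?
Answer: -21973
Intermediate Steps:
F(B) = 2 (F(B) = (2*B)/B = 2)
(-5164 - 16807) - F(-170) = (-5164 - 16807) - 1*2 = -21971 - 2 = -21973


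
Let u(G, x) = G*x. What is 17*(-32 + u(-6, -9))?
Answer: 374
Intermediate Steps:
17*(-32 + u(-6, -9)) = 17*(-32 - 6*(-9)) = 17*(-32 + 54) = 17*22 = 374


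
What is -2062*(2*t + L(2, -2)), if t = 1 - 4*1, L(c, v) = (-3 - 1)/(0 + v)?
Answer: 8248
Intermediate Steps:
L(c, v) = -4/v
t = -3 (t = 1 - 4 = -3)
-2062*(2*t + L(2, -2)) = -2062*(2*(-3) - 4/(-2)) = -2062*(-6 - 4*(-½)) = -2062*(-6 + 2) = -2062*(-4) = 8248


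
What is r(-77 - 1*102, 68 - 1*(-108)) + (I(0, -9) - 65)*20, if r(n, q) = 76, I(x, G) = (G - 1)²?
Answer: 776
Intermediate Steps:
I(x, G) = (-1 + G)²
r(-77 - 1*102, 68 - 1*(-108)) + (I(0, -9) - 65)*20 = 76 + ((-1 - 9)² - 65)*20 = 76 + ((-10)² - 65)*20 = 76 + (100 - 65)*20 = 76 + 35*20 = 76 + 700 = 776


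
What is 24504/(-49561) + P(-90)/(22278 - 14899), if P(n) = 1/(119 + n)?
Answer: -180813307/365710619 ≈ -0.49442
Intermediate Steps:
24504/(-49561) + P(-90)/(22278 - 14899) = 24504/(-49561) + 1/((119 - 90)*(22278 - 14899)) = 24504*(-1/49561) + 1/(29*7379) = -24504/49561 + (1/29)*(1/7379) = -24504/49561 + 1/213991 = -180813307/365710619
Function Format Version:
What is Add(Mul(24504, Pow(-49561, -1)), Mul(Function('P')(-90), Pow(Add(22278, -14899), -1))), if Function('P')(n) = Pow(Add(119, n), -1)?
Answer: Rational(-180813307, 365710619) ≈ -0.49442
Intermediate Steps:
Add(Mul(24504, Pow(-49561, -1)), Mul(Function('P')(-90), Pow(Add(22278, -14899), -1))) = Add(Mul(24504, Pow(-49561, -1)), Mul(Pow(Add(119, -90), -1), Pow(Add(22278, -14899), -1))) = Add(Mul(24504, Rational(-1, 49561)), Mul(Pow(29, -1), Pow(7379, -1))) = Add(Rational(-24504, 49561), Mul(Rational(1, 29), Rational(1, 7379))) = Add(Rational(-24504, 49561), Rational(1, 213991)) = Rational(-180813307, 365710619)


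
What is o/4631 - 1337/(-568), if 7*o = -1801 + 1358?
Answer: 43089905/18412856 ≈ 2.3402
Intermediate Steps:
o = -443/7 (o = (-1801 + 1358)/7 = (1/7)*(-443) = -443/7 ≈ -63.286)
o/4631 - 1337/(-568) = -443/7/4631 - 1337/(-568) = -443/7*1/4631 - 1337*(-1/568) = -443/32417 + 1337/568 = 43089905/18412856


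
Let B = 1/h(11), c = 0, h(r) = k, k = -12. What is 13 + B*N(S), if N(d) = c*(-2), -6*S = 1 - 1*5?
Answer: 13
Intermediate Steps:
h(r) = -12
S = ⅔ (S = -(1 - 1*5)/6 = -(1 - 5)/6 = -⅙*(-4) = ⅔ ≈ 0.66667)
N(d) = 0 (N(d) = 0*(-2) = 0)
B = -1/12 (B = 1/(-12) = -1/12 ≈ -0.083333)
13 + B*N(S) = 13 - 1/12*0 = 13 + 0 = 13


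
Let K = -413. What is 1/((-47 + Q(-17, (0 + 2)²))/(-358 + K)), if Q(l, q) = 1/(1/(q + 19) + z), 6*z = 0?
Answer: 257/8 ≈ 32.125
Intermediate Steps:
z = 0 (z = (⅙)*0 = 0)
Q(l, q) = 19 + q (Q(l, q) = 1/(1/(q + 19) + 0) = 1/(1/(19 + q) + 0) = 1/(1/(19 + q)) = 19 + q)
1/((-47 + Q(-17, (0 + 2)²))/(-358 + K)) = 1/((-47 + (19 + (0 + 2)²))/(-358 - 413)) = 1/((-47 + (19 + 2²))/(-771)) = 1/((-47 + (19 + 4))*(-1/771)) = 1/((-47 + 23)*(-1/771)) = 1/(-24*(-1/771)) = 1/(8/257) = 257/8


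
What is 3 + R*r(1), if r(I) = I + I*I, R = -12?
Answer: -21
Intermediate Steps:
r(I) = I + I²
3 + R*r(1) = 3 - 12*(1 + 1) = 3 - 12*2 = 3 - 24 = -21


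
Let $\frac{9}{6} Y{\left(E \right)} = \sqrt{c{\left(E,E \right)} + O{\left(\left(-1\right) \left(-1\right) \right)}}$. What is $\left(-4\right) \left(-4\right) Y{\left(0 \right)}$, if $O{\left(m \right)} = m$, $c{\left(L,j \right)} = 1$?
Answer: $\frac{32 \sqrt{2}}{3} \approx 15.085$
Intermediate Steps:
$Y{\left(E \right)} = \frac{2 \sqrt{2}}{3}$ ($Y{\left(E \right)} = \frac{2 \sqrt{1 - -1}}{3} = \frac{2 \sqrt{1 + 1}}{3} = \frac{2 \sqrt{2}}{3}$)
$\left(-4\right) \left(-4\right) Y{\left(0 \right)} = \left(-4\right) \left(-4\right) \frac{2 \sqrt{2}}{3} = 16 \frac{2 \sqrt{2}}{3} = \frac{32 \sqrt{2}}{3}$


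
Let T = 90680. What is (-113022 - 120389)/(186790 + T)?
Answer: -233411/277470 ≈ -0.84121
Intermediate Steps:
(-113022 - 120389)/(186790 + T) = (-113022 - 120389)/(186790 + 90680) = -233411/277470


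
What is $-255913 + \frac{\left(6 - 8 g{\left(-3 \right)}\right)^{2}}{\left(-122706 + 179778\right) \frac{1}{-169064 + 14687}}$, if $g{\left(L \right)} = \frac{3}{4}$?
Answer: $-255913$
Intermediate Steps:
$g{\left(L \right)} = \frac{3}{4}$ ($g{\left(L \right)} = 3 \cdot \frac{1}{4} = \frac{3}{4}$)
$-255913 + \frac{\left(6 - 8 g{\left(-3 \right)}\right)^{2}}{\left(-122706 + 179778\right) \frac{1}{-169064 + 14687}} = -255913 + \frac{\left(6 - 6\right)^{2}}{\left(-122706 + 179778\right) \frac{1}{-169064 + 14687}} = -255913 + \frac{\left(6 - 6\right)^{2}}{57072 \frac{1}{-154377}} = -255913 + \frac{0^{2}}{57072 \left(- \frac{1}{154377}\right)} = -255913 + \frac{0}{- \frac{19024}{51459}} = -255913 + 0 \left(- \frac{51459}{19024}\right) = -255913 + 0 = -255913$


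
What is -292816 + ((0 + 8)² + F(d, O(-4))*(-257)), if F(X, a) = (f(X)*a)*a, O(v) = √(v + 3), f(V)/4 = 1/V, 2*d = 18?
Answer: -2633740/9 ≈ -2.9264e+5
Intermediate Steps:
d = 9 (d = (½)*18 = 9)
f(V) = 4/V
O(v) = √(3 + v)
F(X, a) = 4*a²/X (F(X, a) = ((4/X)*a)*a = (4*a/X)*a = 4*a²/X)
-292816 + ((0 + 8)² + F(d, O(-4))*(-257)) = -292816 + ((0 + 8)² + (4*(√(3 - 4))²/9)*(-257)) = -292816 + (8² + (4*(⅑)*(√(-1))²)*(-257)) = -292816 + (64 + (4*(⅑)*I²)*(-257)) = -292816 + (64 + (4*(⅑)*(-1))*(-257)) = -292816 + (64 - 4/9*(-257)) = -292816 + (64 + 1028/9) = -292816 + 1604/9 = -2633740/9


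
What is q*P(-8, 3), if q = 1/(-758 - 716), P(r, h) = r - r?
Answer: 0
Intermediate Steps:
P(r, h) = 0
q = -1/1474 (q = 1/(-1474) = -1/1474 ≈ -0.00067843)
q*P(-8, 3) = -1/1474*0 = 0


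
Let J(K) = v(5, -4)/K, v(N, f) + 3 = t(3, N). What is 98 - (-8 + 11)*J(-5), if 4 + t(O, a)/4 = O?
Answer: 469/5 ≈ 93.800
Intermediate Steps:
t(O, a) = -16 + 4*O
v(N, f) = -7 (v(N, f) = -3 + (-16 + 4*3) = -3 + (-16 + 12) = -3 - 4 = -7)
J(K) = -7/K
98 - (-8 + 11)*J(-5) = 98 - (-8 + 11)*(-7/(-5)) = 98 - 3*(-7*(-1/5)) = 98 - 3*7/5 = 98 - 1*21/5 = 98 - 21/5 = 469/5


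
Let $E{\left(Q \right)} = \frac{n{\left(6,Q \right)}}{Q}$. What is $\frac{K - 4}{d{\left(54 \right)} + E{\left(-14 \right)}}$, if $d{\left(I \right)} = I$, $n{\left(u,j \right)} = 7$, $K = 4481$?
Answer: $\frac{8954}{107} \approx 83.682$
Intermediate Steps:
$E{\left(Q \right)} = \frac{7}{Q}$
$\frac{K - 4}{d{\left(54 \right)} + E{\left(-14 \right)}} = \frac{4481 - 4}{54 + \frac{7}{-14}} = \frac{4477}{54 + 7 \left(- \frac{1}{14}\right)} = \frac{4477}{54 - \frac{1}{2}} = \frac{4477}{\frac{107}{2}} = 4477 \cdot \frac{2}{107} = \frac{8954}{107}$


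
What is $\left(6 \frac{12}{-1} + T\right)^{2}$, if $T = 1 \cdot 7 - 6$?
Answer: $5041$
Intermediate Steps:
$T = 1$ ($T = 7 - 6 = 1$)
$\left(6 \frac{12}{-1} + T\right)^{2} = \left(6 \frac{12}{-1} + 1\right)^{2} = \left(6 \cdot 12 \left(-1\right) + 1\right)^{2} = \left(6 \left(-12\right) + 1\right)^{2} = \left(-72 + 1\right)^{2} = \left(-71\right)^{2} = 5041$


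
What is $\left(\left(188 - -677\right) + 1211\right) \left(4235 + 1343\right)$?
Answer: $11579928$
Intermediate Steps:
$\left(\left(188 - -677\right) + 1211\right) \left(4235 + 1343\right) = \left(\left(188 + 677\right) + 1211\right) 5578 = \left(865 + 1211\right) 5578 = 2076 \cdot 5578 = 11579928$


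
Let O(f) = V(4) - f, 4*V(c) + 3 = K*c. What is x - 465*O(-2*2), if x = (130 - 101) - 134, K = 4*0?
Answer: -6465/4 ≈ -1616.3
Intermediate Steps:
K = 0
x = -105 (x = 29 - 134 = -105)
V(c) = -¾ (V(c) = -¾ + (0*c)/4 = -¾ + (¼)*0 = -¾ + 0 = -¾)
O(f) = -¾ - f
x - 465*O(-2*2) = -105 - 465*(-¾ - (-2)*2) = -105 - 465*(-¾ - 1*(-4)) = -105 - 465*(-¾ + 4) = -105 - 465*13/4 = -105 - 6045/4 = -6465/4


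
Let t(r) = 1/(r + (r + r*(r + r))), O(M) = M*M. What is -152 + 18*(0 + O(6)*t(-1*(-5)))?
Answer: -706/5 ≈ -141.20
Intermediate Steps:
O(M) = M**2
t(r) = 1/(2*r + 2*r**2) (t(r) = 1/(r + (r + r*(2*r))) = 1/(r + (r + 2*r**2)) = 1/(2*r + 2*r**2))
-152 + 18*(0 + O(6)*t(-1*(-5))) = -152 + 18*(0 + 6**2*(1/(2*((-1*(-5)))*(1 - 1*(-5))))) = -152 + 18*(0 + 36*((1/2)/(5*(1 + 5)))) = -152 + 18*(0 + 36*((1/2)*(1/5)/6)) = -152 + 18*(0 + 36*((1/2)*(1/5)*(1/6))) = -152 + 18*(0 + 36*(1/60)) = -152 + 18*(0 + 3/5) = -152 + 18*(3/5) = -152 + 54/5 = -706/5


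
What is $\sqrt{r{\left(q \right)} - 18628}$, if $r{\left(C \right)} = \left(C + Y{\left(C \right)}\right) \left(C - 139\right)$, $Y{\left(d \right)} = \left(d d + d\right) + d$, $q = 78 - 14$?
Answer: $2 i \sqrt{85057} \approx 583.29 i$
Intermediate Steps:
$q = 64$ ($q = 78 - 14 = 64$)
$Y{\left(d \right)} = d^{2} + 2 d$ ($Y{\left(d \right)} = \left(d^{2} + d\right) + d = \left(d + d^{2}\right) + d = d^{2} + 2 d$)
$r{\left(C \right)} = \left(-139 + C\right) \left(C + C \left(2 + C\right)\right)$ ($r{\left(C \right)} = \left(C + C \left(2 + C\right)\right) \left(C - 139\right) = \left(C + C \left(2 + C\right)\right) \left(-139 + C\right) = \left(-139 + C\right) \left(C + C \left(2 + C\right)\right)$)
$\sqrt{r{\left(q \right)} - 18628} = \sqrt{64 \left(-417 + 64^{2} - 8704\right) - 18628} = \sqrt{64 \left(-417 + 4096 - 8704\right) - 18628} = \sqrt{64 \left(-5025\right) - 18628} = \sqrt{-321600 - 18628} = \sqrt{-340228} = 2 i \sqrt{85057}$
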